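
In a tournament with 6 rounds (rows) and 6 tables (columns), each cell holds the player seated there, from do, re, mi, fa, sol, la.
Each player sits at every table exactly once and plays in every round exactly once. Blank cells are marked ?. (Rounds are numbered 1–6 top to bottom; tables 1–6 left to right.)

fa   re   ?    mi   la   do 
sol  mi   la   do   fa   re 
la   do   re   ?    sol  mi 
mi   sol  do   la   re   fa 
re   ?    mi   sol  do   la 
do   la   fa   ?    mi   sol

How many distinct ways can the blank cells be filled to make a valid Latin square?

Round 1, table 3: eliminating its round and table leaves {sol}.
Round 3, table 4: eliminating its round and table leaves {fa}.
Round 5, table 2: eliminating its round and table leaves {fa}.
Round 6, table 4: eliminating its round and table leaves {re}.
Only one assignment across all blanks avoids any round or table repeat, giving 1 completion.

1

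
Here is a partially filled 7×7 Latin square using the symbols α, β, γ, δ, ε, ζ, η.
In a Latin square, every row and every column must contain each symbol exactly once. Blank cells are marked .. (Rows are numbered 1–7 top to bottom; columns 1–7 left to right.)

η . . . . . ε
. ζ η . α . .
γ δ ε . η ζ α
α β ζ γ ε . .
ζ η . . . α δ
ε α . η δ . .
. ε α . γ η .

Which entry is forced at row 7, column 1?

Row 1, column 2: row 1 has {ε, η} and column 2 has {α, β, δ, ε, ζ, η}, leaving only γ.
Row 3, column 4: row 3 has {α, γ, δ, ε, ζ, η} and column 4 has {γ, η}, leaving only β.
Row 4, column 6: row 4 has {α, β, γ, ε, ζ} and column 6 has {α, ζ, η}, leaving only δ.
Row 1, column 6: row 1 has {γ, ε, η} and column 6 has {α, δ, ζ, η}, leaving only β.
Row 1, column 3: row 1 has {β, γ, ε, η} and column 3 has {α, ε, ζ, η}, leaving only δ.
Row 1, column 5: row 1 has {β, γ, δ, ε, η} and column 5 has {α, γ, δ, ε, η}, leaving only ζ.
Row 1, column 4: row 1 has {β, γ, δ, ε, ζ, η} and column 4 has {β, γ, η}, leaving only α.
Row 4, column 7: row 4 has {α, β, γ, δ, ε, ζ} and column 7 has {α, δ, ε}, leaving only η.
Row 5, column 4: row 5 has {α, δ, ζ, η} and column 4 has {α, β, γ, η}, leaving only ε.
Row 2, column 4: row 2 has {α, ζ, η} and column 4 has {α, β, γ, ε, η}, leaving only δ.
Row 2, column 1: row 2 has {α, δ, ζ, η} and column 1 has {α, γ, ε, ζ, η}, leaving only β.
Row 7 already has {α, γ, ε, η} and column 1 already has {α, β, γ, ε, ζ, η}, so row 7, column 1 must be δ.

δ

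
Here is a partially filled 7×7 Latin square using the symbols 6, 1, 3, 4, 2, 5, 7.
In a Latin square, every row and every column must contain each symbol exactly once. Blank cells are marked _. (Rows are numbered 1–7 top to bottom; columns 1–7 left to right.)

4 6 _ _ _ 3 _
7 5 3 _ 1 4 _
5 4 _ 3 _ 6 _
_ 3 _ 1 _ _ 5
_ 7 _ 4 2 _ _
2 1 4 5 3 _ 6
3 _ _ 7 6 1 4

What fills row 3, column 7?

1

Row 1, column 4: row 1 has {6, 3, 4} and column 4 has {1, 3, 4, 5, 7}, leaving only 2.
Row 2, column 4: row 2 has {1, 3, 4, 5, 7} and column 4 has {1, 3, 4, 2, 5, 7}, leaving only 6.
Row 2, column 7: row 2 has {6, 1, 3, 4, 5, 7} and column 7 has {6, 4, 5}, leaving only 2.
Row 3, column 5: row 3 has {6, 3, 4, 5} and column 5 has {6, 1, 3, 2}, leaving only 7.
Row 3 already has {6, 3, 4, 5, 7} and column 7 already has {6, 4, 2, 5}, so row 3, column 7 must be 1.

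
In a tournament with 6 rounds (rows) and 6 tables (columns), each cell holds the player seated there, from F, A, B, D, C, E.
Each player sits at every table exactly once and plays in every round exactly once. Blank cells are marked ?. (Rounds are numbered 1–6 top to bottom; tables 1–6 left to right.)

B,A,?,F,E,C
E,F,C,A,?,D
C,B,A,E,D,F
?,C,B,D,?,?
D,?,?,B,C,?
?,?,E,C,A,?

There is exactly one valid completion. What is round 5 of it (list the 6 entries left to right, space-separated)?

Round 5, table 2: round 5 has {B, D, C} and table 2 has {F, A, B, C}, leaving only E.
Round 5, table 3: round 5 has {B, D, C, E} and table 3 has {A, B, C, E}, leaving only F.
Round 5, table 6: round 5 has {F, B, D, C, E} and table 6 has {F, D, C}, leaving only A.
So round 5 reads: D E F B C A.

D E F B C A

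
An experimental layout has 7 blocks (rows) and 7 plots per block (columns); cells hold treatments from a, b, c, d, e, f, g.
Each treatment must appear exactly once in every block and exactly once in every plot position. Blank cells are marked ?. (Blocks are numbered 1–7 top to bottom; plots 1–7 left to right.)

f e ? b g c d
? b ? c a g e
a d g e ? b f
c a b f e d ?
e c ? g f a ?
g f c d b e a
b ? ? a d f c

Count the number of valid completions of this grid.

Block 1, plot 3: eliminating its block and plot leaves {a}.
Block 2, plot 1: eliminating its block and plot leaves {d}.
Block 2, plot 3: eliminating its block and plot leaves {d, f}.
Block 3, plot 5: eliminating its block and plot leaves {c}.
Block 4, plot 7: eliminating its block and plot leaves {g}.
Block 5, plot 3: eliminating its block and plot leaves {d}.
Block 5, plot 7: eliminating its block and plot leaves {b}.
Block 7, plot 2: eliminating its block and plot leaves {g}.
Block 7, plot 3: eliminating its block and plot leaves {e}.
Only one assignment across all blanks avoids any block or plot repeat, giving 1 completion.

1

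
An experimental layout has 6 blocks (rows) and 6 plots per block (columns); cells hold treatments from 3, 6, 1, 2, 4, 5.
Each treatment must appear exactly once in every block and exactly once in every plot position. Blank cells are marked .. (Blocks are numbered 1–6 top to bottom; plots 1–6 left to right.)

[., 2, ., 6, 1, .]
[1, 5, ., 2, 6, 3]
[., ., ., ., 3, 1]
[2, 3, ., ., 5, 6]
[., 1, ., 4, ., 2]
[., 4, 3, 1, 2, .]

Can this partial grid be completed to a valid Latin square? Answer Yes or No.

Block 4, plot 4: block 4 together with plot 4 already contain {3, 6, 1, 2, 4, 5} — every symbol — so nothing can go there. The grid has no valid completion.

No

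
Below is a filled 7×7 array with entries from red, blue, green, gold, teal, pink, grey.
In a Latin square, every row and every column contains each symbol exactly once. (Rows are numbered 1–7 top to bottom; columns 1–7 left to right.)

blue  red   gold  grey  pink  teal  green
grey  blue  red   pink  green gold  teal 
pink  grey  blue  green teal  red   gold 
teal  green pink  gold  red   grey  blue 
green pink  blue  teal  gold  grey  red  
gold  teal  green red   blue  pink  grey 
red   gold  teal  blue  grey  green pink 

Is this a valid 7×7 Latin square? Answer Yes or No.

Every row is a permutation, but column 3 contains blue twice (at rows 3 and 5).

No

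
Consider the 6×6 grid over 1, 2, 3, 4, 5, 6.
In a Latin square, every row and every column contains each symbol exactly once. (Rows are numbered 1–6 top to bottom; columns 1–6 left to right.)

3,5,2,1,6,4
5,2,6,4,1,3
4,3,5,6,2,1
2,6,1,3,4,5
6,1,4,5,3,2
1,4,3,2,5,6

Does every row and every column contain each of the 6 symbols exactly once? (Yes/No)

Each row is a permutation of the 6 symbols, and so is each column.

Yes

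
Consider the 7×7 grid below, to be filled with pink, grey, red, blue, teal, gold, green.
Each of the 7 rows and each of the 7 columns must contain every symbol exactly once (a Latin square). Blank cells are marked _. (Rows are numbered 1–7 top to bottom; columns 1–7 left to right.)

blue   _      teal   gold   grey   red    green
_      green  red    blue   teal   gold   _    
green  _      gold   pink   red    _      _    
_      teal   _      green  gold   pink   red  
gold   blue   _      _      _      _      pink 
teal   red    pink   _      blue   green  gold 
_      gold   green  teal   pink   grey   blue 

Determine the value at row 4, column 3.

Row 1, column 2: row 1 has {grey, red, blue, teal, gold, green} and column 2 has {red, blue, teal, gold, green}, leaving only pink.
Row 2, column 7: row 2 has {red, blue, teal, gold, green} and column 7 has {pink, red, blue, gold, green}, leaving only grey.
Row 2, column 1: row 2 has {grey, red, blue, teal, gold, green} and column 1 has {blue, teal, gold, green}, leaving only pink.
Row 3, column 2: row 3 has {pink, red, gold, green} and column 2 has {pink, red, blue, teal, gold, green}, leaving only grey.
Row 3, column 7: row 3 has {pink, grey, red, gold, green} and column 7 has {pink, grey, red, blue, gold, green}, leaving only teal.
Row 3, column 6: row 3 has {pink, grey, red, teal, gold, green} and column 6 has {pink, grey, red, gold, green}, leaving only blue.
Row 4, column 1: row 4 has {pink, red, teal, gold, green} and column 1 has {pink, blue, teal, gold, green}, leaving only grey.
Row 4 already has {pink, grey, red, teal, gold, green} and column 3 already has {pink, red, teal, gold, green}, so row 4, column 3 must be blue.

blue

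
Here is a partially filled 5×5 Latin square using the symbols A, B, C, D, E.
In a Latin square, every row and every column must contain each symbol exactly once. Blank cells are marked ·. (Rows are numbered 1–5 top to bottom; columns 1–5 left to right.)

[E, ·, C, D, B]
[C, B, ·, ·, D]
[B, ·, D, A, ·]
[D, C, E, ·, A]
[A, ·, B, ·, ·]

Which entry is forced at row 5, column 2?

D

Row 1, column 2: row 1 has {B, C, D, E} and column 2 has {B, C}, leaving only A.
Row 2, column 3: row 2 has {B, C, D} and column 3 has {B, C, D, E}, leaving only A.
Row 2, column 4: row 2 has {A, B, C, D} and column 4 has {A, D}, leaving only E.
Row 3, column 2: row 3 has {A, B, D} and column 2 has {A, B, C}, leaving only E.
Row 5 already has {A, B} and column 2 already has {A, B, C, E}, so row 5, column 2 must be D.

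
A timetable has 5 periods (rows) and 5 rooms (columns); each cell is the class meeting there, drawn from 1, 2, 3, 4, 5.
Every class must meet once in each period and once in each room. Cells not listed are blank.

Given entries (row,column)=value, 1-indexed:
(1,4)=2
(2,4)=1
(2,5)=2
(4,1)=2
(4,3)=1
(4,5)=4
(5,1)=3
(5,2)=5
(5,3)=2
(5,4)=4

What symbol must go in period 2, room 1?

5

Period 4, room 2: period 4 has {1, 2, 4} and room 2 has {5}, leaving only 3.
Period 2, room 2: period 2 has {1, 2} and room 2 has {3, 5}, leaving only 4.
Period 2 already has {1, 2, 4} and room 1 already has {2, 3}, so period 2, room 1 must be 5.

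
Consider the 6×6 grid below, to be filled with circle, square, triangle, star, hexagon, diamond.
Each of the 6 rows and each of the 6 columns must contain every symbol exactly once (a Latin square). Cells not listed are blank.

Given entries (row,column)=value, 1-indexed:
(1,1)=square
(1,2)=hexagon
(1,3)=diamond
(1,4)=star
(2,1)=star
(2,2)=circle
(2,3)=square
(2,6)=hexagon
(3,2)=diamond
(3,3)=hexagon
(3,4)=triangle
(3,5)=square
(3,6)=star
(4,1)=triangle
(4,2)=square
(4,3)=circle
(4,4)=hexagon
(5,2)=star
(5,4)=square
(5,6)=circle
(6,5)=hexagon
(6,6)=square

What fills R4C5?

Row 1, column 6: row 1 has {square, star, hexagon, diamond} and column 6 has {circle, square, star, hexagon}, leaving only triangle.
Row 1, column 5: row 1 has {square, triangle, star, hexagon, diamond} and column 5 has {square, hexagon}, leaving only circle.
Row 2, column 4: row 2 has {circle, square, star, hexagon} and column 4 has {square, triangle, star, hexagon}, leaving only diamond.
Row 2, column 5: row 2 has {circle, square, star, hexagon, diamond} and column 5 has {circle, square, hexagon}, leaving only triangle.
Row 3, column 1: row 3 has {square, triangle, star, hexagon, diamond} and column 1 has {square, triangle, star}, leaving only circle.
Row 4, column 6: row 4 has {circle, square, triangle, hexagon} and column 6 has {circle, square, triangle, star, hexagon}, leaving only diamond.
Row 4 already has {circle, square, triangle, hexagon, diamond} and column 5 already has {circle, square, triangle, hexagon}, so row 4, column 5 must be star.

star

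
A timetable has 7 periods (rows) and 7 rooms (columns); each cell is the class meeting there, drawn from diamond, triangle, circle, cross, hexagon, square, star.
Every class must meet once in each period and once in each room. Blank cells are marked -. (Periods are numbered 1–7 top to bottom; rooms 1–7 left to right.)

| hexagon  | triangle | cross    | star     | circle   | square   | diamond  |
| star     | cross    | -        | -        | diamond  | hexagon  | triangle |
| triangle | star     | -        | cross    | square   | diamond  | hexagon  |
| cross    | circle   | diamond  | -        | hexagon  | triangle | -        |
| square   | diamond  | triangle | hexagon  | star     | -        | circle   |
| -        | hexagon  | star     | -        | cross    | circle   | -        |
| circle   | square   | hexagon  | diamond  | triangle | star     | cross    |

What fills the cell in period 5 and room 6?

Period 5 already has {diamond, triangle, circle, hexagon, square, star} and room 6 already has {diamond, triangle, circle, hexagon, square, star}, so period 5, room 6 must be cross.

cross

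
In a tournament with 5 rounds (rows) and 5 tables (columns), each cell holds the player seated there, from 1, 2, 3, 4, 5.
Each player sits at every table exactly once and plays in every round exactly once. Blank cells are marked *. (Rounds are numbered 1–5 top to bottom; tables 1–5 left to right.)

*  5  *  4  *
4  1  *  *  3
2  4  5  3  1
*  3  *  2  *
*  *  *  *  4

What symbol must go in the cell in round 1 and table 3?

1

Round 1, table 5: round 1 has {4, 5} and table 5 has {1, 3, 4}, leaving only 2.
Round 2, table 3: round 2 has {1, 3, 4} and table 3 has {5}, leaving only 2.
Round 2, table 4: round 2 has {1, 2, 3, 4} and table 4 has {2, 3, 4}, leaving only 5.
Round 4, table 5: round 4 has {2, 3} and table 5 has {1, 2, 3, 4}, leaving only 5.
Round 4, table 1: round 4 has {2, 3, 5} and table 1 has {2, 4}, leaving only 1.
Round 1, table 1: round 1 has {2, 4, 5} and table 1 has {1, 2, 4}, leaving only 3.
Round 1 already has {2, 3, 4, 5} and table 3 already has {2, 5}, so round 1, table 3 must be 1.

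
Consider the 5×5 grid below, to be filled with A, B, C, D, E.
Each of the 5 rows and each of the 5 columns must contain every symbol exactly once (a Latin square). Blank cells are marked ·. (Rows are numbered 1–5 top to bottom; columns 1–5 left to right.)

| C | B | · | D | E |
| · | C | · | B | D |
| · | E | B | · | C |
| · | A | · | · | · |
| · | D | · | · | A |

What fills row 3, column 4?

A

Row 3 already has {B, C, E} and column 4 already has {B, D}, so row 3, column 4 must be A.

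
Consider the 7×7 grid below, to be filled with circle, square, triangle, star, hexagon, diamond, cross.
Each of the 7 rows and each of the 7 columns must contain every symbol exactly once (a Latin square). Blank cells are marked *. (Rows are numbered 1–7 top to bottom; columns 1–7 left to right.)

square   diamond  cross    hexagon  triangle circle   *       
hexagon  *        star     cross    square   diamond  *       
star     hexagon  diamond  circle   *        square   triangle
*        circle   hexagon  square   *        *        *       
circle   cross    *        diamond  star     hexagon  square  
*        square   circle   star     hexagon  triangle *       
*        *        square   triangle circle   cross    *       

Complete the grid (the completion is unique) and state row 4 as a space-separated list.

Row 4, column 6: row 4 has {circle, square, hexagon} and column 6 has {circle, square, triangle, hexagon, diamond, cross}, leaving only star.
Row 1, column 7: row 1 has {circle, square, triangle, hexagon, diamond, cross} and column 7 has {square, triangle}, leaving only star.
Row 2, column 2: row 2 has {square, star, hexagon, diamond, cross} and column 2 has {circle, square, hexagon, diamond, cross}, leaving only triangle.
Row 2, column 7: row 2 has {square, triangle, star, hexagon, diamond, cross} and column 7 has {square, triangle, star}, leaving only circle.
Row 3, column 5: row 3 has {circle, square, triangle, star, hexagon, diamond} and column 5 has {circle, square, triangle, star, hexagon}, leaving only cross.
Row 4, column 5: row 4 has {circle, square, star, hexagon} and column 5 has {circle, square, triangle, star, hexagon, cross}, leaving only diamond.
Row 4, column 7: row 4 has {circle, square, star, hexagon, diamond} and column 7 has {circle, square, triangle, star}, leaving only cross.
Row 4, column 1: row 4 has {circle, square, star, hexagon, diamond, cross} and column 1 has {circle, square, star, hexagon}, leaving only triangle.
So row 4 reads: triangle circle hexagon square diamond star cross.

triangle circle hexagon square diamond star cross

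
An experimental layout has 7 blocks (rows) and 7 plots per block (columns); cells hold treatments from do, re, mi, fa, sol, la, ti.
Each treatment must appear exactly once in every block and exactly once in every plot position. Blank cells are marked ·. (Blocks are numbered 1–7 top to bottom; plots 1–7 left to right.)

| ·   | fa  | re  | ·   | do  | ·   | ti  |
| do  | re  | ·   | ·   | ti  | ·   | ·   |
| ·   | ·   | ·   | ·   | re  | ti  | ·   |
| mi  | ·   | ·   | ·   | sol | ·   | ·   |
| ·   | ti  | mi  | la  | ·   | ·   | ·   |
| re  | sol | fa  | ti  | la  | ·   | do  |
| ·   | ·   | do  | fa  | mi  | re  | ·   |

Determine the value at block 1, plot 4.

Block 5, plot 5: block 5 has {mi, la, ti} and plot 5 has {do, re, mi, sol, la, ti}, leaving only fa.
Block 5, plot 1: block 5 has {mi, fa, la, ti} and plot 1 has {do, re, mi}, leaving only sol.
Block 1, plot 1: block 1 has {do, re, fa, ti} and plot 1 has {do, re, mi, sol}, leaving only la.
Block 3, plot 1: block 3 has {re, ti} and plot 1 has {do, re, mi, sol, la}, leaving only fa.
Block 5, plot 6: block 5 has {mi, fa, sol, la, ti} and plot 6 has {re, ti}, leaving only do.
Block 5, plot 7: block 5 has {do, mi, fa, sol, la, ti} and plot 7 has {do, ti}, leaving only re.
Block 6, plot 6: block 6 has {do, re, fa, sol, la, ti} and plot 6 has {do, re, ti}, leaving only mi.
Block 1, plot 6: block 1 has {do, re, fa, la, ti} and plot 6 has {do, re, mi, ti}, leaving only sol.
Block 1 already has {do, re, fa, sol, la, ti} and plot 4 already has {fa, la, ti}, so block 1, plot 4 must be mi.

mi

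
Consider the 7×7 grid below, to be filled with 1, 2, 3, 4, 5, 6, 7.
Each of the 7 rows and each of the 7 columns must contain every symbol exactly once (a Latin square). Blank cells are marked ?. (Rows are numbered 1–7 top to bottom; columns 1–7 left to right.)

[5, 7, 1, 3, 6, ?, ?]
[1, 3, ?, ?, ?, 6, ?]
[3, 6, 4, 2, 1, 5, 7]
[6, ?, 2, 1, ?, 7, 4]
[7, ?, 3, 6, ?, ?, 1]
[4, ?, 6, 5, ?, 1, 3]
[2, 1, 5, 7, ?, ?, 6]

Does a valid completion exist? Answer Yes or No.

Yes

No row or column among the givens repeats a symbol, and propagating forced cells runs into no contradiction.
One valid completion exists (for instance, 5 7 1 3 6 4 2 / 1 3 7 4 2 6 5 / 3 6 4 2 1 5 7 / 6 5 2 1 3 7 4 / 7 4 3 6 5 2 1 / 4 2 6 5 7 1 3 / 2 1 5 7 4 3 6).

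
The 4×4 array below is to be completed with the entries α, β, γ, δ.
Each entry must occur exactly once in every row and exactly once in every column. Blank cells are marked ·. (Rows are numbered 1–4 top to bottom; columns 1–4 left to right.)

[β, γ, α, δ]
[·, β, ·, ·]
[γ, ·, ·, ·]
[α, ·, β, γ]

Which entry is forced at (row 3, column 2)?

α

Row 2, column 1: row 2 has {β} and column 1 has {α, β, γ}, leaving only δ.
Row 2, column 3: row 2 has {β, δ} and column 3 has {α, β}, leaving only γ.
Row 2, column 4: row 2 has {β, γ, δ} and column 4 has {γ, δ}, leaving only α.
Row 3, column 3: row 3 has {γ} and column 3 has {α, β, γ}, leaving only δ.
Row 3 already has {γ, δ} and column 2 already has {β, γ}, so row 3, column 2 must be α.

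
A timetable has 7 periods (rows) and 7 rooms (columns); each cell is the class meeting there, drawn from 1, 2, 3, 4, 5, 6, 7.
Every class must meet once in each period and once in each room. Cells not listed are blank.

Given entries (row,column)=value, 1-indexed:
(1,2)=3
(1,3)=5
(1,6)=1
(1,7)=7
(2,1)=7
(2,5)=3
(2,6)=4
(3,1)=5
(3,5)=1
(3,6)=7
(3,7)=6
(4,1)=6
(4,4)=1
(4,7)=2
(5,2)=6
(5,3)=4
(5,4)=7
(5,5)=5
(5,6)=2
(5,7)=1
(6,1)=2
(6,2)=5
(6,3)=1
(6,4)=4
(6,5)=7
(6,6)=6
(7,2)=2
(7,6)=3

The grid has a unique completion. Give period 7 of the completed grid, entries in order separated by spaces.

Period 1, room 1: period 1 has {1, 3, 5, 7} and room 1 has {2, 5, 6, 7}, leaving only 4.
Period 7, room 1: period 7 has {2, 3} and room 1 has {2, 4, 5, 6, 7}, leaving only 1.
Period 2, room 2: period 2 has {3, 4, 7} and room 2 has {2, 3, 5, 6}, leaving only 1.
Period 2, room 7: period 2 has {1, 3, 4, 7} and room 7 has {1, 2, 6, 7}, leaving only 5.
Period 7, room 7: period 7 has {1, 2, 3} and room 7 has {1, 2, 5, 6, 7}, leaving only 4.
Period 7, room 5: period 7 has {1, 2, 3, 4} and room 5 has {1, 3, 5, 7}, leaving only 6.
Period 7, room 3: period 7 has {1, 2, 3, 4, 6} and room 3 has {1, 4, 5}, leaving only 7.
Period 7, room 4: period 7 has {1, 2, 3, 4, 6, 7} and room 4 has {1, 4, 7}, leaving only 5.
So period 7 reads: 1 2 7 5 6 3 4.

1 2 7 5 6 3 4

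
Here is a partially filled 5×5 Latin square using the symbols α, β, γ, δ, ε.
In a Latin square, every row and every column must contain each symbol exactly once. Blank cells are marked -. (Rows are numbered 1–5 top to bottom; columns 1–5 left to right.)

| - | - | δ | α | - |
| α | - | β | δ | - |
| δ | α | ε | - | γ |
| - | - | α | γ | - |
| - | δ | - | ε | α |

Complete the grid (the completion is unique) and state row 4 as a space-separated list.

Row 2, column 5: row 2 has {α, β, δ} and column 5 has {α, γ}, leaving only ε.
Row 1, column 5: row 1 has {α, δ} and column 5 has {α, γ, ε}, leaving only β.
Row 4, column 5: row 4 has {α, γ} and column 5 has {α, β, γ, ε}, leaving only δ.
Row 2, column 2: row 2 has {α, β, δ, ε} and column 2 has {α, δ}, leaving only γ.
Row 1, column 2: row 1 has {α, β, δ} and column 2 has {α, γ, δ}, leaving only ε.
Row 4, column 2: row 4 has {α, γ, δ} and column 2 has {α, γ, δ, ε}, leaving only β.
Row 4, column 1: row 4 has {α, β, γ, δ} and column 1 has {α, δ}, leaving only ε.
So row 4 reads: ε β α γ δ.

ε β α γ δ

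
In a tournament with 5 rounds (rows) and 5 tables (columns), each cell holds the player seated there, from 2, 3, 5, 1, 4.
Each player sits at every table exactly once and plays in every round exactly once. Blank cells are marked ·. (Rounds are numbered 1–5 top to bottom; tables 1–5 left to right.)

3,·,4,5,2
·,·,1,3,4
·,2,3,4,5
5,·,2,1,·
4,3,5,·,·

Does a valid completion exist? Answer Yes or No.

Yes

No round or table among the givens repeats a symbol, and propagating forced cells runs into no contradiction.
One valid completion exists (for instance, 3 1 4 5 2 / 2 5 1 3 4 / 1 2 3 4 5 / 5 4 2 1 3 / 4 3 5 2 1).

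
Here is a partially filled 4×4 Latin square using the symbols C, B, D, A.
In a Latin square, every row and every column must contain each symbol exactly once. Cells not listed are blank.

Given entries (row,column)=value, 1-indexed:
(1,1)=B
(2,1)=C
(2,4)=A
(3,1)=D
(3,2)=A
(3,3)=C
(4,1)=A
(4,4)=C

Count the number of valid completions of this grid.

2

Row 1, column 2: eliminating its row and column leaves {C, D}.
Row 1, column 3: eliminating its row and column leaves {D, A}.
Row 1, column 4: eliminating its row and column leaves {D}.
Row 2, column 2: eliminating its row and column leaves {B, D}.
Row 2, column 3: eliminating its row and column leaves {B, D}.
Row 3, column 4: eliminating its row and column leaves {B}.
Row 4, column 2: eliminating its row and column leaves {B, D}.
Row 4, column 3: eliminating its row and column leaves {B, D}.
Enumerating the assignments across these blanks that avoid any row or column repeat gives 2 completions.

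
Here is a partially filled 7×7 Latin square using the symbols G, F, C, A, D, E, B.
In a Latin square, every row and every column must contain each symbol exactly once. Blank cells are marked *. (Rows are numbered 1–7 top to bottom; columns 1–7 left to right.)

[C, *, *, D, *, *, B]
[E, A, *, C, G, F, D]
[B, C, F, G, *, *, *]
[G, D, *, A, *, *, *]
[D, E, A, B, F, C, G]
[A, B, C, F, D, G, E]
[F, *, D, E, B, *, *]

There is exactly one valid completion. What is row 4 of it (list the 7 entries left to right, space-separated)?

G D E A C B F

Row 2, column 3: row 2 has {G, F, C, A, D, E} and column 3 has {F, C, A, D}, leaving only B.
Row 4, column 3: row 4 has {G, A, D} and column 3 has {F, C, A, D, B}, leaving only E.
Row 4, column 5: row 4 has {G, A, D, E} and column 5 has {G, F, D, B}, leaving only C.
Row 4, column 6: row 4 has {G, C, A, D, E} and column 6 has {G, F, C}, leaving only B.
Row 4, column 7: row 4 has {G, C, A, D, E, B} and column 7 has {G, D, E, B}, leaving only F.
So row 4 reads: G D E A C B F.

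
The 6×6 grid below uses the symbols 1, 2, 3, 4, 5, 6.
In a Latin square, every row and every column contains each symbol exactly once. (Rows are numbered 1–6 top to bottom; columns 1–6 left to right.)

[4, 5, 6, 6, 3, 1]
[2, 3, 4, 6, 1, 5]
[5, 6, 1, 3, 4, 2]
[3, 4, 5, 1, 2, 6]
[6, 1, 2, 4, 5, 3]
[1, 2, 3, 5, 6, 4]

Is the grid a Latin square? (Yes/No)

Column 4 contains 6 twice (at rows 1 and 2), so it is not a permutation.

No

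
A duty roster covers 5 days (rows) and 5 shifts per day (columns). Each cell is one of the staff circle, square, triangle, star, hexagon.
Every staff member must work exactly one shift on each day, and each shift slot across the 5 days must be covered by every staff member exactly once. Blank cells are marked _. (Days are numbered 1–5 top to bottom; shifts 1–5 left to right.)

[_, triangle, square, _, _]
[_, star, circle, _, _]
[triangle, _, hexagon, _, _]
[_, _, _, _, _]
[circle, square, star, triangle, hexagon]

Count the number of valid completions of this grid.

Day 1, shift 1: eliminating its day and shift leaves {star, hexagon}.
Day 1, shift 4: eliminating its day and shift leaves {circle, star, hexagon}.
Day 1, shift 5: eliminating its day and shift leaves {circle, star}.
Day 2, shift 1: eliminating its day and shift leaves {square, hexagon}.
Day 2, shift 4: eliminating its day and shift leaves {square, hexagon}.
Day 2, shift 5: eliminating its day and shift leaves {square, triangle}.
Day 3, shift 2: eliminating its day and shift leaves {circle}.
Day 3, shift 4: eliminating its day and shift leaves {circle, square, star}.
Day 3, shift 5: eliminating its day and shift leaves {circle, square, star}.
Day 4, shift 1: eliminating its day and shift leaves {square, star, hexagon}.
Day 4, shift 2: eliminating its day and shift leaves {circle, hexagon}.
Day 4, shift 3: eliminating its day and shift leaves {triangle}.
Day 4, shift 4: eliminating its day and shift leaves {circle, square, star, hexagon}.
Day 4, shift 5: eliminating its day and shift leaves {circle, square, triangle, star}.
Enumerating the assignments across these blanks that avoid any day or shift repeat gives 3 completions.

3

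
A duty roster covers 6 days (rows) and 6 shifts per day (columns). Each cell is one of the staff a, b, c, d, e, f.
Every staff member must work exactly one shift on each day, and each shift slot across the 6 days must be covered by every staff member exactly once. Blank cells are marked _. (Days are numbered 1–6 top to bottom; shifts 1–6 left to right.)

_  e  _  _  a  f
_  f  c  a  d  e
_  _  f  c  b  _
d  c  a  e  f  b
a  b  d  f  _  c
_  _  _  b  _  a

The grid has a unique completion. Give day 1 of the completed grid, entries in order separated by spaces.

Day 1, shift 3: day 1 has {a, e, f} and shift 3 has {a, c, d, f}, leaving only b.
Day 1, shift 1: day 1 has {a, b, e, f} and shift 1 has {a, d}, leaving only c.
Day 1, shift 4: day 1 has {a, b, c, e, f} and shift 4 has {a, b, c, e, f}, leaving only d.
So day 1 reads: c e b d a f.

c e b d a f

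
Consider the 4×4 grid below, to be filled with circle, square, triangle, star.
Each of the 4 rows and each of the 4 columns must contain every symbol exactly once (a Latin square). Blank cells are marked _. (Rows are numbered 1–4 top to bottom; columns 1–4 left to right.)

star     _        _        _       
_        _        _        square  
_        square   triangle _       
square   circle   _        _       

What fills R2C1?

Row 1, column 2: row 1 has {star} and column 2 has {circle, square}, leaving only triangle.
Row 1, column 4: row 1 has {triangle, star} and column 4 has {square}, leaving only circle.
Row 1, column 3: row 1 has {circle, triangle, star} and column 3 has {triangle}, leaving only square.
Row 2, column 2: row 2 has {square} and column 2 has {circle, square, triangle}, leaving only star.
Row 2, column 3: row 2 has {square, star} and column 3 has {square, triangle}, leaving only circle.
Row 2 already has {circle, square, star} and column 1 already has {square, star}, so row 2, column 1 must be triangle.

triangle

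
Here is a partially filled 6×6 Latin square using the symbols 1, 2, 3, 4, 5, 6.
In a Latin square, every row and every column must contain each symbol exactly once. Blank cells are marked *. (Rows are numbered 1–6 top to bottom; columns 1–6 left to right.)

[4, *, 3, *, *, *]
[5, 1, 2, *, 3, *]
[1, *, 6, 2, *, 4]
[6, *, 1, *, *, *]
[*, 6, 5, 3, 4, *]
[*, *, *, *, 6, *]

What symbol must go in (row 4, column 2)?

Row 2, column 6: row 2 has {1, 2, 3, 5} and column 6 has {4}, leaving only 6.
Row 2, column 4: row 2 has {1, 2, 3, 5, 6} and column 4 has {2, 3}, leaving only 4.
Row 3, column 5: row 3 has {1, 2, 4, 6} and column 5 has {3, 4, 6}, leaving only 5.
Row 3, column 2: row 3 has {1, 2, 4, 5, 6} and column 2 has {1, 6}, leaving only 3.
Row 4, column 4: row 4 has {1, 6} and column 4 has {2, 3, 4}, leaving only 5.
Row 4, column 5: row 4 has {1, 5, 6} and column 5 has {3, 4, 5, 6}, leaving only 2.
Row 4 already has {1, 2, 5, 6} and column 2 already has {1, 3, 6}, so row 4, column 2 must be 4.

4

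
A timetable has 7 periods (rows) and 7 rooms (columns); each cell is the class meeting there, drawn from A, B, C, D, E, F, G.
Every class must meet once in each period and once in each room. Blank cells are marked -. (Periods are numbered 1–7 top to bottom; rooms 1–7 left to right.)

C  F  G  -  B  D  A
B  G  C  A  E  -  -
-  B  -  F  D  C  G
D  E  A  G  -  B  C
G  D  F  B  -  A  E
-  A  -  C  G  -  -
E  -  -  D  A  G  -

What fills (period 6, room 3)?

Period 1, room 4: period 1 has {A, B, C, D, F, G} and room 4 has {A, B, C, D, F, G}, leaving only E.
Period 2, room 6: period 2 has {A, B, C, E, G} and room 6 has {A, B, C, D, G}, leaving only F.
Period 2, room 7: period 2 has {A, B, C, E, F, G} and room 7 has {A, C, E, G}, leaving only D.
Period 3, room 1: period 3 has {B, C, D, F, G} and room 1 has {B, C, D, E, G}, leaving only A.
Period 3, room 3: period 3 has {A, B, C, D, F, G} and room 3 has {A, C, F, G}, leaving only E.
Period 4, room 5: period 4 has {A, B, C, D, E, G} and room 5 has {A, B, D, E, G}, leaving only F.
Period 5, room 5: period 5 has {A, B, D, E, F, G} and room 5 has {A, B, D, E, F, G}, leaving only C.
Period 6, room 1: period 6 has {A, C, G} and room 1 has {A, B, C, D, E, G}, leaving only F.
Period 6, room 6: period 6 has {A, C, F, G} and room 6 has {A, B, C, D, F, G}, leaving only E.
Period 6, room 7: period 6 has {A, C, E, F, G} and room 7 has {A, C, D, E, G}, leaving only B.
Period 6 already has {A, B, C, E, F, G} and room 3 already has {A, C, E, F, G}, so period 6, room 3 must be D.

D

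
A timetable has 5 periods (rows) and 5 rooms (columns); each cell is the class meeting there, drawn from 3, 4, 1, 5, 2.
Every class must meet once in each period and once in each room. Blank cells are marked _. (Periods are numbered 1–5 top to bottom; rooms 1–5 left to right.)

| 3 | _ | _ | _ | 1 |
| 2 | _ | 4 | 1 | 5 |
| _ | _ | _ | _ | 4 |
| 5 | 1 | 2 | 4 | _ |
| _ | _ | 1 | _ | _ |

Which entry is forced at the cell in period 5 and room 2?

5

Period 1, room 3: period 1 has {3, 1} and room 3 has {4, 1, 2}, leaving only 5.
Period 1, room 4: period 1 has {3, 1, 5} and room 4 has {4, 1}, leaving only 2.
Period 1, room 2: period 1 has {3, 1, 5, 2} and room 2 has {1}, leaving only 4.
Period 2, room 2: period 2 has {4, 1, 5, 2} and room 2 has {4, 1}, leaving only 3.
Period 3, room 1: period 3 has {4} and room 1 has {3, 5, 2}, leaving only 1.
Period 3, room 3: period 3 has {4, 1} and room 3 has {4, 1, 5, 2}, leaving only 3.
Period 3, room 4: period 3 has {3, 4, 1} and room 4 has {4, 1, 2}, leaving only 5.
Period 3, room 2: period 3 has {3, 4, 1, 5} and room 2 has {3, 4, 1}, leaving only 2.
Period 5 already has {1} and room 2 already has {3, 4, 1, 2}, so period 5, room 2 must be 5.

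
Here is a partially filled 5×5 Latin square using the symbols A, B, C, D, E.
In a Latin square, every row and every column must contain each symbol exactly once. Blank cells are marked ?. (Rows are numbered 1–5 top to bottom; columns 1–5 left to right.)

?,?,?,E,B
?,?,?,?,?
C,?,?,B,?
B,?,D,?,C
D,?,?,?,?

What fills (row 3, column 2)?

A

Row 1, column 1: row 1 has {B, E} and column 1 has {B, C, D}, leaving only A.
Row 1, column 3: row 1 has {A, B, E} and column 3 has {D}, leaving only C.
Row 1, column 2: row 1 has {A, B, C, E} and column 2 has {}, leaving only D.
Row 2, column 1: row 2 has {} and column 1 has {A, B, C, D}, leaving only E.
Row 4, column 4: row 4 has {B, C, D} and column 4 has {B, E}, leaving only A.
Row 4, column 2: row 4 has {A, B, C, D} and column 2 has {D}, leaving only E.
Row 3 already has {B, C} and column 2 already has {D, E}, so row 3, column 2 must be A.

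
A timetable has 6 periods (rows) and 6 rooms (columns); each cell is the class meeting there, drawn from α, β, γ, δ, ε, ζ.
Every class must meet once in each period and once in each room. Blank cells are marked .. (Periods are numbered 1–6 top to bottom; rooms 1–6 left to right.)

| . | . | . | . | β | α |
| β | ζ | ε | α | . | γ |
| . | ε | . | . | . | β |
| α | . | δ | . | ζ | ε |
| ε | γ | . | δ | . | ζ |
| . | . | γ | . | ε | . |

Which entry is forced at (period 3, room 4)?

Period 1, room 2: period 1 has {α, β} and room 2 has {γ, ε, ζ}, leaving only δ.
Period 1, room 3: period 1 has {α, β, δ} and room 3 has {γ, δ, ε}, leaving only ζ.
Period 1, room 1: period 1 has {α, β, δ, ζ} and room 1 has {α, β, ε}, leaving only γ.
Period 1, room 4: period 1 has {α, β, γ, δ, ζ} and room 4 has {α, δ}, leaving only ε.
Period 2, room 5: period 2 has {α, β, γ, ε, ζ} and room 5 has {β, ε, ζ}, leaving only δ.
Period 3, room 3: period 3 has {β, ε} and room 3 has {γ, δ, ε, ζ}, leaving only α.
Period 3, room 5: period 3 has {α, β, ε} and room 5 has {β, δ, ε, ζ}, leaving only γ.
Period 3 already has {α, β, γ, ε} and room 4 already has {α, δ, ε}, so period 3, room 4 must be ζ.

ζ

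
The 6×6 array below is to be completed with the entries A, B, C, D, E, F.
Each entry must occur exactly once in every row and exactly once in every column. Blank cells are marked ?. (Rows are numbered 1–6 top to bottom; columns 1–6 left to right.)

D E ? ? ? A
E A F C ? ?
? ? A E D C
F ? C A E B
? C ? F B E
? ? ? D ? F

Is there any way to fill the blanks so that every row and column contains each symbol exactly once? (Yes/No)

Row 2, column 5: row 2 together with column 5 already contain {A, B, C, D, E, F} — every symbol — so nothing can go there. The grid has no valid completion.

No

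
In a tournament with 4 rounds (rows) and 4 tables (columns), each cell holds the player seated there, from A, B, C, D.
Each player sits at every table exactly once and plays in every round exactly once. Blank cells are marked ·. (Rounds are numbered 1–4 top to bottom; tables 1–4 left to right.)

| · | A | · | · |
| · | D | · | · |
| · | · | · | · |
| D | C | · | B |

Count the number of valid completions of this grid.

4

Round 1, table 1: eliminating its round and table leaves {B, C}.
Round 1, table 3: eliminating its round and table leaves {B, C, D}.
Round 1, table 4: eliminating its round and table leaves {C, D}.
Round 2, table 1: eliminating its round and table leaves {A, B, C}.
Round 2, table 3: eliminating its round and table leaves {A, B, C}.
Round 2, table 4: eliminating its round and table leaves {A, C}.
Round 3, table 1: eliminating its round and table leaves {A, B, C}.
Round 3, table 2: eliminating its round and table leaves {B}.
Round 3, table 3: eliminating its round and table leaves {A, B, C, D}.
Round 3, table 4: eliminating its round and table leaves {A, C, D}.
Round 4, table 3: eliminating its round and table leaves {A}.
Enumerating the assignments across these blanks that avoid any round or table repeat gives 4 completions.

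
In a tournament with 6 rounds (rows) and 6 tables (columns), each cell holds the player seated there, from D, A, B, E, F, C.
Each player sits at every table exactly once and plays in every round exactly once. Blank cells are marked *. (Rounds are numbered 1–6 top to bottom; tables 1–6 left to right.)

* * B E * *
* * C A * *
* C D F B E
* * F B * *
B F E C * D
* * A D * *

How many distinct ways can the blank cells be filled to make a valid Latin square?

Round 1, table 1: eliminating its round and table leaves {D, A, F, C}.
Round 1, table 2: eliminating its round and table leaves {D, A}.
Round 1, table 5: eliminating its round and table leaves {D, A, F, C}.
Round 1, table 6: eliminating its round and table leaves {A, F, C}.
Round 2, table 1: eliminating its round and table leaves {D, E, F}.
Round 2, table 2: eliminating its round and table leaves {D, B, E}.
Round 2, table 5: eliminating its round and table leaves {D, E, F}.
Round 2, table 6: eliminating its round and table leaves {B, F}.
Round 3, table 1: eliminating its round and table leaves {A}.
Round 4, table 1: eliminating its round and table leaves {D, A, E, C}.
Round 4, table 2: eliminating its round and table leaves {D, A, E}.
Round 4, table 5: eliminating its round and table leaves {D, A, E, C}.
Round 4, table 6: eliminating its round and table leaves {A, C}.
Round 5, table 5: eliminating its round and table leaves {A}.
Round 6, table 1: eliminating its round and table leaves {E, F, C}.
Round 6, table 2: eliminating its round and table leaves {B, E}.
Round 6, table 5: eliminating its round and table leaves {E, F, C}.
Round 6, table 6: eliminating its round and table leaves {B, F, C}.
Enumerating the assignments across these blanks that avoid any round or table repeat gives 20 completions.

20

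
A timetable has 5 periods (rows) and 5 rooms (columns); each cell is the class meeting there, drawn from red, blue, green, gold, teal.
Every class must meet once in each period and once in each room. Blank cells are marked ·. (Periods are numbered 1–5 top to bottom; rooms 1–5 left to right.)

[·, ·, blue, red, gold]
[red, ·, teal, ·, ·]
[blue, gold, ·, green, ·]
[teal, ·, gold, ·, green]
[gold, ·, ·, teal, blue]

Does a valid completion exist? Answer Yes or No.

No

Period 2, room 5: period 2 together with room 5 already contain {red, blue, green, gold, teal} — every symbol — so nothing can go there. The grid has no valid completion.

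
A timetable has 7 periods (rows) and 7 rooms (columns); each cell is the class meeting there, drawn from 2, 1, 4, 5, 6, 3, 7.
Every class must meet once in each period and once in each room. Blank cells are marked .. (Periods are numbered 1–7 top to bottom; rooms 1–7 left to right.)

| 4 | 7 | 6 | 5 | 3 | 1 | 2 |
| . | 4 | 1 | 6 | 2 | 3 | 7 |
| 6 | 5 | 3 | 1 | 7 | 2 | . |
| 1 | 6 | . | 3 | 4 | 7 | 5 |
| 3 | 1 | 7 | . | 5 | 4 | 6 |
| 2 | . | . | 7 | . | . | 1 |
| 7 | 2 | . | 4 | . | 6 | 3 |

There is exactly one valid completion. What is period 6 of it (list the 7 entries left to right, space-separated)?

2 3 4 7 6 5 1

Period 6, room 2: period 6 has {2, 1, 7} and room 2 has {2, 1, 4, 5, 6, 7}, leaving only 3.
Period 6, room 5: period 6 has {2, 1, 3, 7} and room 5 has {2, 4, 5, 3, 7}, leaving only 6.
Period 6, room 6: period 6 has {2, 1, 6, 3, 7} and room 6 has {2, 1, 4, 6, 3, 7}, leaving only 5.
Period 6, room 3: period 6 has {2, 1, 5, 6, 3, 7} and room 3 has {1, 6, 3, 7}, leaving only 4.
So period 6 reads: 2 3 4 7 6 5 1.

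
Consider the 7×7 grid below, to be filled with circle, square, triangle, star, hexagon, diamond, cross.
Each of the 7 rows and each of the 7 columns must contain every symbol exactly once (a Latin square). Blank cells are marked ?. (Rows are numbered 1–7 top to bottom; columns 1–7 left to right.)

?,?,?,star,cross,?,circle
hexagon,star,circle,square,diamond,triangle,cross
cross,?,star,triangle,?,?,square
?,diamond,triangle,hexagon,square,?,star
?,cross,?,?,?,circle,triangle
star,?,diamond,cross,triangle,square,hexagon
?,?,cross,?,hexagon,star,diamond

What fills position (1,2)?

triangle

Row 3, column 5: row 3 has {square, triangle, star, cross} and column 5 has {square, triangle, hexagon, diamond, cross}, leaving only circle.
Row 3, column 2: row 3 has {circle, square, triangle, star, cross} and column 2 has {star, diamond, cross}, leaving only hexagon.
Row 3, column 6: row 3 has {circle, square, triangle, star, hexagon, cross} and column 6 has {circle, square, triangle, star}, leaving only diamond.
Row 1, column 6: row 1 has {circle, star, cross} and column 6 has {circle, square, triangle, star, diamond}, leaving only hexagon.
Row 1, column 3: row 1 has {circle, star, hexagon, cross} and column 3 has {circle, triangle, star, diamond, cross}, leaving only square.
Row 1 already has {circle, square, star, hexagon, cross} and column 2 already has {star, hexagon, diamond, cross}, so row 1, column 2 must be triangle.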